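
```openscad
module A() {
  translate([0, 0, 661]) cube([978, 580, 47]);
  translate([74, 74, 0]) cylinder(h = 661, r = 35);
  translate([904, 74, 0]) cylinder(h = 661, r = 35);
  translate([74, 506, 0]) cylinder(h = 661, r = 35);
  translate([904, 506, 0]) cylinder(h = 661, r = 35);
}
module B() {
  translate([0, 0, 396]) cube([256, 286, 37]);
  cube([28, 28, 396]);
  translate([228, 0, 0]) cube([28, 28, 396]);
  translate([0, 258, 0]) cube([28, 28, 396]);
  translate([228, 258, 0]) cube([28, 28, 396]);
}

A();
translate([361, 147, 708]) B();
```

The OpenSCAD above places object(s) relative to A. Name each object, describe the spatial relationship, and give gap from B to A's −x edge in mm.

The stool's min-x is at 361; the table's min-x is 0; gap = 361 mm.

A is a table. B is a stool. The stool is on top of the table, centred. The gap from the stool to the table's −x edge is 361 mm.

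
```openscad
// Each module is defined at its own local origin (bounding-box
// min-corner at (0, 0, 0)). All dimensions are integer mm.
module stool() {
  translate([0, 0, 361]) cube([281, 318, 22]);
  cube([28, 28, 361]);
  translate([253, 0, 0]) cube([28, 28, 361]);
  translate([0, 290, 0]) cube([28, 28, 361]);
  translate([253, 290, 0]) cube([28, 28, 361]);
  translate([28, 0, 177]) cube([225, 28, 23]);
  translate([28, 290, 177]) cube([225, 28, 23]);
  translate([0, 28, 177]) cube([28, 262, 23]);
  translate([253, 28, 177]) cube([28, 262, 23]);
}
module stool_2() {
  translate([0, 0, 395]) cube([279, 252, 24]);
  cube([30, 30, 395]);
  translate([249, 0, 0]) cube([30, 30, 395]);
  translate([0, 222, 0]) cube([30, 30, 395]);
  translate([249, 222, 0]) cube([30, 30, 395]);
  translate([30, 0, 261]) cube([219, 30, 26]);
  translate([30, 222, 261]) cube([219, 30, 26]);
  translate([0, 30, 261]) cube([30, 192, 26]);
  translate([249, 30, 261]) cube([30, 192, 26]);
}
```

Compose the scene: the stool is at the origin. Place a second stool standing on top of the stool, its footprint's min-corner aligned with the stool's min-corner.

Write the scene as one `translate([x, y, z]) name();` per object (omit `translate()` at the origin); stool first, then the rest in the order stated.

stool();
translate([0, 0, 383]) stool_2();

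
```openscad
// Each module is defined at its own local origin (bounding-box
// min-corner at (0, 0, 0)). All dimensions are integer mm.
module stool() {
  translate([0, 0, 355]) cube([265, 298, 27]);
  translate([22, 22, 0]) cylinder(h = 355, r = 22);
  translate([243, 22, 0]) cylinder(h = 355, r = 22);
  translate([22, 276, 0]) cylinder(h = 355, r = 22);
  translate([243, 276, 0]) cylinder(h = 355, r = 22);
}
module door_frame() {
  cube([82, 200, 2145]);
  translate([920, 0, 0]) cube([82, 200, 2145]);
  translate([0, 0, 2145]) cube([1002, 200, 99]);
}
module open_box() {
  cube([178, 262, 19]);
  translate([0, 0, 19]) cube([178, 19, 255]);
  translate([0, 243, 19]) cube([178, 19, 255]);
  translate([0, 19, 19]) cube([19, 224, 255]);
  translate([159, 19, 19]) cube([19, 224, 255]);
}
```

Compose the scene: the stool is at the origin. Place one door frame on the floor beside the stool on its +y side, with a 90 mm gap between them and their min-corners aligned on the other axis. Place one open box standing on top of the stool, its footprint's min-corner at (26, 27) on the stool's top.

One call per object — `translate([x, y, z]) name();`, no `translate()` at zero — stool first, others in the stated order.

stool();
translate([0, 388, 0]) door_frame();
translate([26, 27, 382]) open_box();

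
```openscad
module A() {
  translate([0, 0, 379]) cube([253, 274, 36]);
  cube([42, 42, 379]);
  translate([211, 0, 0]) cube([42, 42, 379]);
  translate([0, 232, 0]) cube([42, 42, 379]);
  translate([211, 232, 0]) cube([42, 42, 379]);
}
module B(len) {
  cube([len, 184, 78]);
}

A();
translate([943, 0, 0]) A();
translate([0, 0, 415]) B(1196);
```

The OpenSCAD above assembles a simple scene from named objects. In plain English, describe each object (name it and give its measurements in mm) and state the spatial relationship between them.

A is a four-legged stool. The seat is a 253×274×36 mm slab whose top surface is at z = 415 mm; four square legs, each 42×42 mm in cross-section, run from the floor (z = 0) to the underside of the seat, each flush with a corner of the seat.

B is a rectangular beam 1196 mm long (x), 184 mm deep (y), 78 mm thick (z).

The beam spans the tops of two stools placed 690 mm apart, resting at z = 415 mm.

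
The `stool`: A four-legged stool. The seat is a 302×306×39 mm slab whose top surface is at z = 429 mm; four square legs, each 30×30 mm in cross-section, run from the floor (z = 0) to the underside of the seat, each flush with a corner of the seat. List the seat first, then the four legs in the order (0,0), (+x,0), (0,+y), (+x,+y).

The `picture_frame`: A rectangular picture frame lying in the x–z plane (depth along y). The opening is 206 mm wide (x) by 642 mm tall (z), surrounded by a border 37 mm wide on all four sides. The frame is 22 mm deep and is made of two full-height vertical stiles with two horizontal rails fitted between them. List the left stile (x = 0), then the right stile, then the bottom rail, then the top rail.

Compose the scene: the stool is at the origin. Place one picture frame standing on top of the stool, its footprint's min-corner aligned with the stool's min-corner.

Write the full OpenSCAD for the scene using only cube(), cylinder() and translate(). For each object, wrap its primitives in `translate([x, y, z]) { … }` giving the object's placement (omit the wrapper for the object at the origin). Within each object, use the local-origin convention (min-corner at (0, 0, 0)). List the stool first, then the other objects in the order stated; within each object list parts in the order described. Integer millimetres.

translate([0, 0, 390]) cube([302, 306, 39]);
cube([30, 30, 390]);
translate([272, 0, 0]) cube([30, 30, 390]);
translate([0, 276, 0]) cube([30, 30, 390]);
translate([272, 276, 0]) cube([30, 30, 390]);
translate([0, 0, 429]) {
  cube([37, 22, 716]);
  translate([243, 0, 0]) cube([37, 22, 716]);
  translate([37, 0, 0]) cube([206, 22, 37]);
  translate([37, 0, 679]) cube([206, 22, 37]);
}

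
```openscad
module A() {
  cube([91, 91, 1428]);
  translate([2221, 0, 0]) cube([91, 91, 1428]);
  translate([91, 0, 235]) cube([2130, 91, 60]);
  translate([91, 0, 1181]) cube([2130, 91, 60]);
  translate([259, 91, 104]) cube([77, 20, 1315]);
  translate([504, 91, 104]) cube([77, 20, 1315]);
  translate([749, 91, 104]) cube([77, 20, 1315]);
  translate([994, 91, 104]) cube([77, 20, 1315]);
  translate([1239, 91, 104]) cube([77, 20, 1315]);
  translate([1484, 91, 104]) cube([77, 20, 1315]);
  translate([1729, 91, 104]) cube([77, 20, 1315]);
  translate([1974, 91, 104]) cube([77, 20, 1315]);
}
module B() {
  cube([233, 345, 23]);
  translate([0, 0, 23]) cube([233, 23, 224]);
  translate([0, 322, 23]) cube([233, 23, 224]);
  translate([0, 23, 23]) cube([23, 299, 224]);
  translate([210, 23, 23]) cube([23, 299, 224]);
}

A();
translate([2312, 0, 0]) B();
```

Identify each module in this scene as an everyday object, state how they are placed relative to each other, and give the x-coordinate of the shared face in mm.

A is a fence section. B is an open box. The open box is against the fence section's +x side, with their −y faces flush. The x-coordinate of the shared face is 2312 mm.

The fence section's +x face and the open box's −x face are both at x = 2312 mm.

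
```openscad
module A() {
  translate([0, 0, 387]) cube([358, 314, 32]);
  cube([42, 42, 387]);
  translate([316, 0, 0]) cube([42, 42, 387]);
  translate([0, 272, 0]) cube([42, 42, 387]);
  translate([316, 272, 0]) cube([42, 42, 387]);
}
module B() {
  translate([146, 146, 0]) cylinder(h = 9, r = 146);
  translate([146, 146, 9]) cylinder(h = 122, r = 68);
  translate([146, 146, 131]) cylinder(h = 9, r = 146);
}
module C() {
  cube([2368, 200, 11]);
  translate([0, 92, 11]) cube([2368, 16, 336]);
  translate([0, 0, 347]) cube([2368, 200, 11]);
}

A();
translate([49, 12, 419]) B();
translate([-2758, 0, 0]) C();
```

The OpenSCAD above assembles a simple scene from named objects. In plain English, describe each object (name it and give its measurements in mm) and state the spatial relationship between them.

A is a four-legged stool. The seat is 358×314 mm, 32 mm thick, top at z = 419 mm. It stands on four square legs, each 42×42 mm in cross-section, from z = 0 to the seat underside, each flush with a corner of the seat.

B is a spool: two coaxial disc flanges of radius 146 mm and thickness 9 mm, joined by a core cylinder of radius 68 mm and height 122 mm. The lower flange rests on z = 0 and the three cylinders share a vertical axis.

C is an I-beam lying along x, 2368 mm long. Overall section height 358 mm. Two flanges 200 mm wide (y) and 11 mm thick, one on the floor and one at the top; a web 16 mm thick runs between them, centred on the flange width.

The spool is on top of the stool. The I-beam is on the floor beside the stool on its −x side.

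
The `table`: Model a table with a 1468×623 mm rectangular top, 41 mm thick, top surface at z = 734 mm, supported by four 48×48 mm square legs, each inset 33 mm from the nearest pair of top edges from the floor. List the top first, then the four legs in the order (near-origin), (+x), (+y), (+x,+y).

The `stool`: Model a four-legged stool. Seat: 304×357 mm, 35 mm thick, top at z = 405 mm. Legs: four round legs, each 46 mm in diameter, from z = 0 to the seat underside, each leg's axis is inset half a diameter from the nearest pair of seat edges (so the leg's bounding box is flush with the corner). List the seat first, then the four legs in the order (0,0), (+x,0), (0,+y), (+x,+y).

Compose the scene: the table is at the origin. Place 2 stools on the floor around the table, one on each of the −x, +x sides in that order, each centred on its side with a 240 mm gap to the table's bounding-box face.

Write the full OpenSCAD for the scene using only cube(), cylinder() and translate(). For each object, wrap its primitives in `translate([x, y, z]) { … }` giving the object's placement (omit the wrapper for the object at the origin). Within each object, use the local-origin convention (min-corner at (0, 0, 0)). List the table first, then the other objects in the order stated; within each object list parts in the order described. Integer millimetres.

translate([0, 0, 693]) cube([1468, 623, 41]);
translate([33, 33, 0]) cube([48, 48, 693]);
translate([1387, 33, 0]) cube([48, 48, 693]);
translate([33, 542, 0]) cube([48, 48, 693]);
translate([1387, 542, 0]) cube([48, 48, 693]);
translate([-544, 133, 0]) {
  translate([0, 0, 370]) cube([304, 357, 35]);
  translate([23, 23, 0]) cylinder(h = 370, r = 23);
  translate([281, 23, 0]) cylinder(h = 370, r = 23);
  translate([23, 334, 0]) cylinder(h = 370, r = 23);
  translate([281, 334, 0]) cylinder(h = 370, r = 23);
}
translate([1708, 133, 0]) {
  translate([0, 0, 370]) cube([304, 357, 35]);
  translate([23, 23, 0]) cylinder(h = 370, r = 23);
  translate([281, 23, 0]) cylinder(h = 370, r = 23);
  translate([23, 334, 0]) cylinder(h = 370, r = 23);
  translate([281, 334, 0]) cylinder(h = 370, r = 23);
}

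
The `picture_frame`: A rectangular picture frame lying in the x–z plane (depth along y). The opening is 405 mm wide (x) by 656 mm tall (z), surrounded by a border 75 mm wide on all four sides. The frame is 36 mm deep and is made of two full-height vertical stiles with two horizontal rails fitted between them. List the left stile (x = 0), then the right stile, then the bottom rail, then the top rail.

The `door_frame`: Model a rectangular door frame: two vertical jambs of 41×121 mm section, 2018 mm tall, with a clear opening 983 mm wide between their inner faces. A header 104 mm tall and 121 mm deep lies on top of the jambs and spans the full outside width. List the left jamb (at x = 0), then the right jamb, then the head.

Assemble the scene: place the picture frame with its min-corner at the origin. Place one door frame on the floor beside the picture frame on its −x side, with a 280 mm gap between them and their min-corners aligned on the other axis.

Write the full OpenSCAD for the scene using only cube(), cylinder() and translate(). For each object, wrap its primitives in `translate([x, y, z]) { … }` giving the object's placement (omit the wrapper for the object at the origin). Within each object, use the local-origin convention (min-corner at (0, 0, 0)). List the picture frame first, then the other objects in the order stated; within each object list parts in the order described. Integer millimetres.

cube([75, 36, 806]);
translate([480, 0, 0]) cube([75, 36, 806]);
translate([75, 0, 0]) cube([405, 36, 75]);
translate([75, 0, 731]) cube([405, 36, 75]);
translate([-1345, 0, 0]) {
  cube([41, 121, 2018]);
  translate([1024, 0, 0]) cube([41, 121, 2018]);
  translate([0, 0, 2018]) cube([1065, 121, 104]);
}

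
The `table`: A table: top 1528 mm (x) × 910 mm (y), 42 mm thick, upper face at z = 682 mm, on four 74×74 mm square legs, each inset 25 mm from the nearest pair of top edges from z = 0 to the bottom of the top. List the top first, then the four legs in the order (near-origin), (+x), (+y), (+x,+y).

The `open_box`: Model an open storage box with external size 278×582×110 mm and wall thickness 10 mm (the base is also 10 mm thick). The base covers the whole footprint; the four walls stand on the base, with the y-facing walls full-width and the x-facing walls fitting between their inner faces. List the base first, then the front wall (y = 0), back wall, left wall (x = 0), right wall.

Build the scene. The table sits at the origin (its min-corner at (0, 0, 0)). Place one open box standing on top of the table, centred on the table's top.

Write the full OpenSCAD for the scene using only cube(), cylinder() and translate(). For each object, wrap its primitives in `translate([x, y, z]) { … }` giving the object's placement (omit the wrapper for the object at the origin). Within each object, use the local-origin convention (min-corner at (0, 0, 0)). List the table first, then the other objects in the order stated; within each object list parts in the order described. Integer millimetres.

translate([0, 0, 640]) cube([1528, 910, 42]);
translate([25, 25, 0]) cube([74, 74, 640]);
translate([1429, 25, 0]) cube([74, 74, 640]);
translate([25, 811, 0]) cube([74, 74, 640]);
translate([1429, 811, 0]) cube([74, 74, 640]);
translate([625, 164, 682]) {
  cube([278, 582, 10]);
  translate([0, 0, 10]) cube([278, 10, 100]);
  translate([0, 572, 10]) cube([278, 10, 100]);
  translate([0, 10, 10]) cube([10, 562, 100]);
  translate([268, 10, 10]) cube([10, 562, 100]);
}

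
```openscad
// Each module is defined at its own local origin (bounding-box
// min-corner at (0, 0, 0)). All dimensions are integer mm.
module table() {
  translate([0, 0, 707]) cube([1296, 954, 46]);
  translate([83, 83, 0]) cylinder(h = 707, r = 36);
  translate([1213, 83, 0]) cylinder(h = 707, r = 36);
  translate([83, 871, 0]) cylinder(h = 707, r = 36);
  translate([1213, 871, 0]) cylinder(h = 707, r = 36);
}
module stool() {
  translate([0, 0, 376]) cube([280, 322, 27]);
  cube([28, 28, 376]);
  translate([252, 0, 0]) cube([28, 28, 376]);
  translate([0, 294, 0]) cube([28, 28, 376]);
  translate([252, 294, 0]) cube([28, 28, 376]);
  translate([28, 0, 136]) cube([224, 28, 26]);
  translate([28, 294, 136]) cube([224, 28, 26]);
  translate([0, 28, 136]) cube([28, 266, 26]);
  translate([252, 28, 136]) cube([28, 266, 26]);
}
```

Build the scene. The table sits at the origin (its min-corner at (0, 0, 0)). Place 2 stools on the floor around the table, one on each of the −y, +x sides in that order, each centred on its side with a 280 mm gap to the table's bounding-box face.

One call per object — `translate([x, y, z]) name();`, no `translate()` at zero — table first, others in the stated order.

table();
translate([508, -602, 0]) stool();
translate([1576, 316, 0]) stool();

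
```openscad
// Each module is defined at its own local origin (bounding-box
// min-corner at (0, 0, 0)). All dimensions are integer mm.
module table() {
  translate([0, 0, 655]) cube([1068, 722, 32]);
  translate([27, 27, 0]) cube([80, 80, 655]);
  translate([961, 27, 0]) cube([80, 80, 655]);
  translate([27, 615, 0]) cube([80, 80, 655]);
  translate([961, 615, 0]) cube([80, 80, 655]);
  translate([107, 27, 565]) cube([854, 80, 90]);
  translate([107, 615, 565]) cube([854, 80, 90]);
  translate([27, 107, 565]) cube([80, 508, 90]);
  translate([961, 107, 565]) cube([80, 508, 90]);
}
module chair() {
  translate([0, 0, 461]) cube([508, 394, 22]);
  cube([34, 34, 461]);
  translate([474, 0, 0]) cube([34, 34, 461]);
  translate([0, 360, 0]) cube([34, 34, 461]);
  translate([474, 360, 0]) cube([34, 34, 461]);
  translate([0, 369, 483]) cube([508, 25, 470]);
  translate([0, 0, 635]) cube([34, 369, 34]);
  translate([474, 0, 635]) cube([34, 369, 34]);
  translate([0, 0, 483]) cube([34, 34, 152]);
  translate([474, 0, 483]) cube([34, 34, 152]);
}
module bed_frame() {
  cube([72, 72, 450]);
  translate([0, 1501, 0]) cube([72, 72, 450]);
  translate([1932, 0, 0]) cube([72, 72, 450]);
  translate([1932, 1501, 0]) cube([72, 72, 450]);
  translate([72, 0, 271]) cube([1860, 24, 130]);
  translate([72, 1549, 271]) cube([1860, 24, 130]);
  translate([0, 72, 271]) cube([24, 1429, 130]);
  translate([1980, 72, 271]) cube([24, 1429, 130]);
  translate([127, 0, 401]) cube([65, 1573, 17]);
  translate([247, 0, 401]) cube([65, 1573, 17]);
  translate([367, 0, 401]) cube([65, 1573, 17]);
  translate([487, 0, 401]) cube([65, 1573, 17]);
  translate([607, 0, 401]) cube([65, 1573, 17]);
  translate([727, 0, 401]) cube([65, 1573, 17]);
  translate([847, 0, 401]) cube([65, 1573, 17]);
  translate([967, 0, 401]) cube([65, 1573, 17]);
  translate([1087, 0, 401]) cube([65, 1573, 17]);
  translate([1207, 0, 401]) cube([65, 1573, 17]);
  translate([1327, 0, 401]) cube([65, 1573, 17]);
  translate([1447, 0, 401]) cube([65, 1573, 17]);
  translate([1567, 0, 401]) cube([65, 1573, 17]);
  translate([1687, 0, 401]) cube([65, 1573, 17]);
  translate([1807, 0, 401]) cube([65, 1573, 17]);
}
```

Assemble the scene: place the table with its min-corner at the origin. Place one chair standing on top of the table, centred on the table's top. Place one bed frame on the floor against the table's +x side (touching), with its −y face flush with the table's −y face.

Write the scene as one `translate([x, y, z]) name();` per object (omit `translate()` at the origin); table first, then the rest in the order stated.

table();
translate([280, 164, 687]) chair();
translate([1068, 0, 0]) bed_frame();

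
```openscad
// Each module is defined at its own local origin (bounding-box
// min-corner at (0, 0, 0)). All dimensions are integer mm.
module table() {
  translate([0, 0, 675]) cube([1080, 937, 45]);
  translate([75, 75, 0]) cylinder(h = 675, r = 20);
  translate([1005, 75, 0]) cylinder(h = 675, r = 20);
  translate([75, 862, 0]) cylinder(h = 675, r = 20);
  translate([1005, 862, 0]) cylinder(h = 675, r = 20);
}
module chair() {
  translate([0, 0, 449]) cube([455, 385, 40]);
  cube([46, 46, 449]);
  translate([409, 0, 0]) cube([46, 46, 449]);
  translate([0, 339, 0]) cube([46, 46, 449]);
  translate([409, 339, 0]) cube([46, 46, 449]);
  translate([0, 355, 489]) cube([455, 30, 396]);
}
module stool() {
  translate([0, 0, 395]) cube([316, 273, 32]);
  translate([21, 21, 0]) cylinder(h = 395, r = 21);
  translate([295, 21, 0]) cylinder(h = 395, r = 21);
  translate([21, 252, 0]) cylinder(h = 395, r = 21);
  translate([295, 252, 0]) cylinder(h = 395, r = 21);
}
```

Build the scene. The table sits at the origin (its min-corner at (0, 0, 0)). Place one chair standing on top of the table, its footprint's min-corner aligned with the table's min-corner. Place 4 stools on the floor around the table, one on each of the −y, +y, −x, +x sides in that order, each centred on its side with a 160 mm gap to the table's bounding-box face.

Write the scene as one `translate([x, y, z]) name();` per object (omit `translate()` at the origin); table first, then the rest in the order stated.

table();
translate([0, 0, 720]) chair();
translate([382, -433, 0]) stool();
translate([382, 1097, 0]) stool();
translate([-476, 332, 0]) stool();
translate([1240, 332, 0]) stool();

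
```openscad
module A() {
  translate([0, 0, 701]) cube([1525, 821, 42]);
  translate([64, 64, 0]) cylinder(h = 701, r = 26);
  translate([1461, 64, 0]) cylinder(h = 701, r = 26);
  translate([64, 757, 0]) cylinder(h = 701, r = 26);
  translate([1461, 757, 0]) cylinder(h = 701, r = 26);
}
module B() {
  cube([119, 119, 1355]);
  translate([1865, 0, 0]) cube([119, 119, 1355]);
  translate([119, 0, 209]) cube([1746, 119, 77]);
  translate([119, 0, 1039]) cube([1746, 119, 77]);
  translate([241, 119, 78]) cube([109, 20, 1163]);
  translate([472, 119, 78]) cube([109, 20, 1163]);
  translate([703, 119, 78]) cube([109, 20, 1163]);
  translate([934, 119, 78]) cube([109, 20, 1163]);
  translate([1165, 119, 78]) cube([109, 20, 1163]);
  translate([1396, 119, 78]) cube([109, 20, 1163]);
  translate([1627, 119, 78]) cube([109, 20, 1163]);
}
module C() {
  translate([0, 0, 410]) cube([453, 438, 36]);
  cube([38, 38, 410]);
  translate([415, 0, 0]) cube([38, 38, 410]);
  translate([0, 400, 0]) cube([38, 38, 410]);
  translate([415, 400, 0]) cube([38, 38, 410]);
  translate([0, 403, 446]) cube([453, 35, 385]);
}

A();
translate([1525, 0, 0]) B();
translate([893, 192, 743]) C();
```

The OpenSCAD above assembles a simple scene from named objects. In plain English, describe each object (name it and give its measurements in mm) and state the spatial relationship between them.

A is a table: top 1525 mm (x) × 821 mm (y), 42 mm thick, upper face at z = 743 mm, on four round legs of 52 mm diameter, each leg's bounding box inset 38 mm from the nearest pair of top edges, running from z = 0 to the bottom of the top.

B is a fence section. Two 119×119 mm posts, 1355 mm tall, stand on the floor with a clear span of 1746 mm between their inner faces. Two horizontal rails of 119×77 mm section span the gap between the posts with their undersides at z = 209 mm and z = 1039 mm, flush with the posts' −y face. 7 pickets, each 109 mm wide, 20 mm thick and 1163 mm tall, are fixed to the +y face of the rails with their bottoms at z = 78 mm, evenly spaced across the span with equal gaps (rounded down to the nearest mm) at the −x end and between each pair — any rounding remainder accumulates at the +x end.

C is a chair. The seat is a 453×438×36 mm slab with its top at z = 446 mm, on four 38×38 mm corner legs (flush with the seat edges, standing on z = 0). A flat backrest 35 mm thick, 385 mm tall, spans the full seat width and rises from the seat top along its +y edge, rear face flush with the rear of the seat.

The fence section is against the table's +x side, with their −y faces flush. The chair is on top of the table.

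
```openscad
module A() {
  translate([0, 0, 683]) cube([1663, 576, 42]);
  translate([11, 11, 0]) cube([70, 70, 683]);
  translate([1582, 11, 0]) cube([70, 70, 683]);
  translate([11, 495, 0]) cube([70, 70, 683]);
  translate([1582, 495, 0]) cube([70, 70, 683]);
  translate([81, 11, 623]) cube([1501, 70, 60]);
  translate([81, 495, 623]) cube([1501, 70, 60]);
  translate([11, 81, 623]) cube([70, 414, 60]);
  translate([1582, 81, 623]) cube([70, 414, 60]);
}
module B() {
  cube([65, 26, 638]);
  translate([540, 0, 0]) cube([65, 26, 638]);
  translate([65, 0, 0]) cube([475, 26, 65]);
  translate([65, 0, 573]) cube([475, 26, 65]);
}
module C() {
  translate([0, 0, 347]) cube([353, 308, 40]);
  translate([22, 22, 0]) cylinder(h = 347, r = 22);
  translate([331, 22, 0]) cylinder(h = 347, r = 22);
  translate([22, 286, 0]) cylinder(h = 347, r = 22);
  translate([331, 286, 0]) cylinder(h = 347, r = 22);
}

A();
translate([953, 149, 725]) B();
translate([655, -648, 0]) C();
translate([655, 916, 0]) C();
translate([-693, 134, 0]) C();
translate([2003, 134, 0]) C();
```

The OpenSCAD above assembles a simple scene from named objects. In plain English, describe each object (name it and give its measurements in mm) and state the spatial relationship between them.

A is a table with a 1663×576 mm rectangular top, 42 mm thick, top surface at z = 725 mm, supported by four 70×70 mm square legs, each inset 11 mm from the nearest pair of top edges, running from the floor. Four apron rails, 70 mm thick and 60 mm tall, run between adjacent legs with their top edges flush with the underside of the top and their outer faces flush with the legs' outer faces.

B is a rectangular picture frame lying in the x–z plane (depth along y). The opening is 475 mm wide (x) by 508 mm tall (z), surrounded by a border 65 mm wide on all four sides. The frame is 26 mm deep and is made of two full-height vertical stiles with two horizontal rails fitted between them.

C is a simple wooden stool: a rectangular seat 353 mm (x) by 308 mm (y), 40 mm thick, top face at z = 387 mm, on four round legs, each 44 mm in diameter. The legs rest on z = 0, each leg's axis is inset half a diameter from the nearest pair of seat edges (so the leg's bounding box is flush with the corner).

The picture frame is on top of the table. Four stools sit around the table at the −y, +y, −x, +x sides.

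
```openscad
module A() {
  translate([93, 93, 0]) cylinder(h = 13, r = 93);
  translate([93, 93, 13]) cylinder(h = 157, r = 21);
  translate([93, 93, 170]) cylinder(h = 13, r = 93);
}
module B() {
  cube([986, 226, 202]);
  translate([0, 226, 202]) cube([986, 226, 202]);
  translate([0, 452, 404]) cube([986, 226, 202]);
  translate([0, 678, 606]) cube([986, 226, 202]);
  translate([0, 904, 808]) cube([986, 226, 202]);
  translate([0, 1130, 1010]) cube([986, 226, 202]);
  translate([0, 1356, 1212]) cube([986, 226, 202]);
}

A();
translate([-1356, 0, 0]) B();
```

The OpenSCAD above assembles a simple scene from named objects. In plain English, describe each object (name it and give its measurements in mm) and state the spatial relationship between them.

A is a spool: two coaxial disc flanges of radius 93 mm and thickness 13 mm, joined by a core cylinder of radius 21 mm and height 157 mm. The lower flange rests on z = 0 and the three cylinders share a vertical axis.

B is a straight staircase of 7 solid steps. Each step is 986 mm wide (x), 226 mm deep (y, the going) and 202 mm tall (the rise). The first step rests on the floor; each subsequent step sits one going further in +y and one rise higher in +z, directly behind and above the previous step with no overlap.

The staircase is on the floor beside the spool on its −x side.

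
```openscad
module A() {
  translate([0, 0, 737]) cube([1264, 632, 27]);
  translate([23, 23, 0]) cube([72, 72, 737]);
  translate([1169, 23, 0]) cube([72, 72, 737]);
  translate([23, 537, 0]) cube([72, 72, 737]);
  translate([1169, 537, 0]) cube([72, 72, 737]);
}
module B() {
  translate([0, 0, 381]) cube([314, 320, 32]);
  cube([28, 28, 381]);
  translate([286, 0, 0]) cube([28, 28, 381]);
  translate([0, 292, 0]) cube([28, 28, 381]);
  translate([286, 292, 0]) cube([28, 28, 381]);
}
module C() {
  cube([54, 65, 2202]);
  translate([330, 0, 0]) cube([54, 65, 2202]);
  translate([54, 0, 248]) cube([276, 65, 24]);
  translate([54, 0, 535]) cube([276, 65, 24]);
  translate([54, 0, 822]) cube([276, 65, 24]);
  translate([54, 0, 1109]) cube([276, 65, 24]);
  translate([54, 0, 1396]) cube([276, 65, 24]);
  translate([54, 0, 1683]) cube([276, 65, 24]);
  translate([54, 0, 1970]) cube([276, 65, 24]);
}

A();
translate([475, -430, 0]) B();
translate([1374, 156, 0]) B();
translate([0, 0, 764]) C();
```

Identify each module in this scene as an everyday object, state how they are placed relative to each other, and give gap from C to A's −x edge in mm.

A is a table. B is a stool. C is a ladder. Two stools sit around the table at the −y, +x sides. The ladder is on top of the table. The gap from the ladder to the table's −x edge is 0 mm.

The ladder's min-x is at 0; the table's min-x is 0; gap = 0 mm.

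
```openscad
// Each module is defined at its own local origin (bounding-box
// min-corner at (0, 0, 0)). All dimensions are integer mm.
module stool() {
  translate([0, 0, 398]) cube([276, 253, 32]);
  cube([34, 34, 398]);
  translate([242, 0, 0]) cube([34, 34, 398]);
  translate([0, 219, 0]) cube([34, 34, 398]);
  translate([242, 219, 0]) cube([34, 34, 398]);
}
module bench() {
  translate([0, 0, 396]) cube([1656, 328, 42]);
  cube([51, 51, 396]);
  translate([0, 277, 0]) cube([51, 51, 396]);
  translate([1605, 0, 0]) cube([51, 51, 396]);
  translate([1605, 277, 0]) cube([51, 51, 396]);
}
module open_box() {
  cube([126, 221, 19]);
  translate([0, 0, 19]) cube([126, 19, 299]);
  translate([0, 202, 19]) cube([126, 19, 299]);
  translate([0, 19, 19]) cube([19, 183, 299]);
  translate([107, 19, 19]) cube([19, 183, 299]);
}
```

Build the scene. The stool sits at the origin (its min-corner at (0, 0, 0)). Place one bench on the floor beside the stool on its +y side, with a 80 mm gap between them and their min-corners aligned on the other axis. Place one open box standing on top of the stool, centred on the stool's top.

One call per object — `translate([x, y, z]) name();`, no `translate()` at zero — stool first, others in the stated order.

stool();
translate([0, 333, 0]) bench();
translate([75, 16, 430]) open_box();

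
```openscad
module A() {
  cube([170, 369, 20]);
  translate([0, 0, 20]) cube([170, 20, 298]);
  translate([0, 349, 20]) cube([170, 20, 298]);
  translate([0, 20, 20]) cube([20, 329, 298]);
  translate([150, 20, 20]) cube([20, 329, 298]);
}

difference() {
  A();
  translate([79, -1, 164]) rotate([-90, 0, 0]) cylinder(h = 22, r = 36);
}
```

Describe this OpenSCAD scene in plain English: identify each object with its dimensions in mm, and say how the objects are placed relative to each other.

A is an open storage box with external size 170×369×318 mm and wall thickness 20 mm (the base is also 20 mm thick). The base covers the whole footprint; the four walls stand on the base, with the y-facing walls full-width and the x-facing walls fitting between their inner faces.

The open box has a circular hole of radius 36 mm through its front wall, centred at (x = 79, z = 164).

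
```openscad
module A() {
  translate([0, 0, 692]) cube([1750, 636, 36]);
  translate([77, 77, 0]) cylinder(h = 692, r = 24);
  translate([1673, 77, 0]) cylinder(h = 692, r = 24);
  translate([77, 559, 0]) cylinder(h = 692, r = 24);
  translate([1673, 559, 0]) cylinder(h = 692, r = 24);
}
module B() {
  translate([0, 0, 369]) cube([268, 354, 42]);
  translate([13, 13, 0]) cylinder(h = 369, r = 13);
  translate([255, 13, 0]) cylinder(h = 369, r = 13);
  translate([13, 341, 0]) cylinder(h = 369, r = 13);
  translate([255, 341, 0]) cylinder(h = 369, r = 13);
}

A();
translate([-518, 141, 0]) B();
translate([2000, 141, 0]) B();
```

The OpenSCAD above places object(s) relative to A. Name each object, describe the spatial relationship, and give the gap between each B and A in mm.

Each stool's nearest face is 250 mm from the table's bounding box.

A is a table. B is a stool. Two stools sit around the table at the −x, +x sides. The gap between each stool and the table is 250 mm.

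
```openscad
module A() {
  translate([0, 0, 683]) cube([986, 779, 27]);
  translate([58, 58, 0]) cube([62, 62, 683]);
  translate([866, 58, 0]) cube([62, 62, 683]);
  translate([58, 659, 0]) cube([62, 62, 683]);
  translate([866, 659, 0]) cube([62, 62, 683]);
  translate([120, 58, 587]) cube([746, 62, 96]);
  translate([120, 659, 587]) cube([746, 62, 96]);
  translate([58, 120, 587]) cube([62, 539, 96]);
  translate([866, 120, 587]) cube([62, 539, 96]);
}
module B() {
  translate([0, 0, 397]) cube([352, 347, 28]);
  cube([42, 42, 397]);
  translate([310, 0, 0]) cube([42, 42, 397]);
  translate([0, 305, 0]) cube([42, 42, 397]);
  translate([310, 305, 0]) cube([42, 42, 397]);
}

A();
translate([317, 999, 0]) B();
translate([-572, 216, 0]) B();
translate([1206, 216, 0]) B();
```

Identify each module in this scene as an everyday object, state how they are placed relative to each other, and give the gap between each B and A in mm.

Each stool's nearest face is 220 mm from the table's bounding box.

A is a table. B is a stool. Three stools sit around the table at the +y, −x, +x sides. The gap between each stool and the table is 220 mm.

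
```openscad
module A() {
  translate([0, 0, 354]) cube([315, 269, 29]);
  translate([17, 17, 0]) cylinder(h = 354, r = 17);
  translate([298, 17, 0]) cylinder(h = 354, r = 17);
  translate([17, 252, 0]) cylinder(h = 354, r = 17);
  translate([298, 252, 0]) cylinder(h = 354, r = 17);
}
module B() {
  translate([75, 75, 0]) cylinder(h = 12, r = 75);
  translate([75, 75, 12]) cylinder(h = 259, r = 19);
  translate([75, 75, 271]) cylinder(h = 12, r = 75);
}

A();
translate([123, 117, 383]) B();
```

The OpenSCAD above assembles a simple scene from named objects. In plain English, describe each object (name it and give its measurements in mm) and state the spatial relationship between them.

A is a four-legged stool. The seat is 315×269 mm, 29 mm thick, top at z = 383 mm. It stands on four round legs, each 34 mm in diameter, from z = 0 to the seat underside, each leg's axis is inset half a diameter from the nearest pair of seat edges (so the leg's bounding box is flush with the corner).

B is a spool: two coaxial disc flanges of radius 75 mm and thickness 12 mm, joined by a core cylinder of radius 19 mm and height 259 mm. The lower flange rests on z = 0 and the three cylinders share a vertical axis.

The spool is on top of the stool.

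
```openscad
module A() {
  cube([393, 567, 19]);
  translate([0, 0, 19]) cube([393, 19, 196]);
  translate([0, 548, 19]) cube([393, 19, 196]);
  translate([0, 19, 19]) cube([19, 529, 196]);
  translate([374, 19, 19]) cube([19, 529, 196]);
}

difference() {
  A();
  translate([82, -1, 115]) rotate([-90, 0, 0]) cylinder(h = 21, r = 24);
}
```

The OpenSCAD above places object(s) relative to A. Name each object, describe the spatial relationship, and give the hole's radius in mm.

A is an open box. The open box has a circular hole through its front wall. The hole's radius is 24 mm.

The subtracted cylinder has r = 24 mm.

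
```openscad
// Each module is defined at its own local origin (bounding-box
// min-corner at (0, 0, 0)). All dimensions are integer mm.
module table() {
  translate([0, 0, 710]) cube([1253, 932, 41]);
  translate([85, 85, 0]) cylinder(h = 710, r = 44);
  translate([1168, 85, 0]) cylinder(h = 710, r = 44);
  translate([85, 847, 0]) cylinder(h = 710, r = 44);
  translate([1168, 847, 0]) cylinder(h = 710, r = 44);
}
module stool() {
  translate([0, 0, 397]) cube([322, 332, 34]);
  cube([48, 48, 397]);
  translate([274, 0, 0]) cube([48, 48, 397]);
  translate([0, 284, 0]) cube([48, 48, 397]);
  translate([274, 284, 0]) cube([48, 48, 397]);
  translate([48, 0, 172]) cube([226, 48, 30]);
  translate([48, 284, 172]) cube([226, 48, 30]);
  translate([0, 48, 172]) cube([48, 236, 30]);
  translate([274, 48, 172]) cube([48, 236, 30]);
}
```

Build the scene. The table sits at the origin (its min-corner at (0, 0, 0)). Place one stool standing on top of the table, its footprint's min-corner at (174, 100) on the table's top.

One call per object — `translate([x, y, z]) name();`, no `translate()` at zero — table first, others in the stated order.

table();
translate([174, 100, 751]) stool();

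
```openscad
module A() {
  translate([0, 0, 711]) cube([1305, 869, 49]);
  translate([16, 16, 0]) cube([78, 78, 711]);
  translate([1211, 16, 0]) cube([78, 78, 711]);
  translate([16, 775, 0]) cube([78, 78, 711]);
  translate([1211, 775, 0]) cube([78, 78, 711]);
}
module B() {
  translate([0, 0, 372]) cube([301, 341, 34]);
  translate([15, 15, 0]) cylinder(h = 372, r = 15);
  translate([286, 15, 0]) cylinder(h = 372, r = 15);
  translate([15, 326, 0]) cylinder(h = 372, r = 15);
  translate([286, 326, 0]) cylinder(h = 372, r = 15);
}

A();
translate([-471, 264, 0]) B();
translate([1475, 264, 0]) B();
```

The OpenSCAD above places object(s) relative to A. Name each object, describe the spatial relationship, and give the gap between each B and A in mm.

Each stool's nearest face is 170 mm from the table's bounding box.

A is a table. B is a stool. Two stools sit around the table at the −x, +x sides. The gap between each stool and the table is 170 mm.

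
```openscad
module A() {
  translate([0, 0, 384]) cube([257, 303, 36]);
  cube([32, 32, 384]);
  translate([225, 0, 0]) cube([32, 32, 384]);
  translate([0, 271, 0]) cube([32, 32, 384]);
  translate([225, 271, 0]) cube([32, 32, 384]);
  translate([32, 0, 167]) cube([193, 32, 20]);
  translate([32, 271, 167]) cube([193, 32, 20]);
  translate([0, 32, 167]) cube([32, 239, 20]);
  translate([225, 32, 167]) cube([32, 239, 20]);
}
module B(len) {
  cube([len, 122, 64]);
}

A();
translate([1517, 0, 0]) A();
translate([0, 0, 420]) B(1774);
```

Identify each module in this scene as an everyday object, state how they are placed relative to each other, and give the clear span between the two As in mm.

Second stool starts at x = 1517; first ends at x = 257; clear span = 1517 − 257 = 1260 mm.

A is a stool. B is a beam. A beam spans the tops of two stools. The clear span between the two stools is 1260 mm.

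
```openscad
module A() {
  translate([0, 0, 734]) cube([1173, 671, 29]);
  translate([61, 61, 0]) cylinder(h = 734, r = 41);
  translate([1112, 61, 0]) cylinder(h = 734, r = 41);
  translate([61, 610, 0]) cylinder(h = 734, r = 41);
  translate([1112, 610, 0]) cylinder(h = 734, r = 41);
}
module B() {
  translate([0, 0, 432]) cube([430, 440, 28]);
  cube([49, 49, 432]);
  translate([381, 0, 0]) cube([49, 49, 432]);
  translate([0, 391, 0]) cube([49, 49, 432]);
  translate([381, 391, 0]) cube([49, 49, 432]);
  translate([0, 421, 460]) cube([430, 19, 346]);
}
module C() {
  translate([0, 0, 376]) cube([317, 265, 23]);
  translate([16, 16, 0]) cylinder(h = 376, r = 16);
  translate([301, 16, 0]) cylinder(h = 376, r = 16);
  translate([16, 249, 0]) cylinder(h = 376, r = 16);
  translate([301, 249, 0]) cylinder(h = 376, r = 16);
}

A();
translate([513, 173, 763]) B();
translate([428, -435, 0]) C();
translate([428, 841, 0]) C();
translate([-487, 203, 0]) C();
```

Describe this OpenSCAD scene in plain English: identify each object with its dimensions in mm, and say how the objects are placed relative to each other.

A is a table: top 1173 mm (x) × 671 mm (y), 29 mm thick, upper face at z = 763 mm, on four round legs of 82 mm diameter, each leg's bounding box inset 20 mm from the nearest pair of top edges, running from z = 0 to the bottom of the top.

B is a chair. The seat is a 430×440×28 mm slab with its top at z = 460 mm, on four 49×49 mm corner legs (flush with the seat edges, standing on z = 0). A flat backrest 19 mm thick, 346 mm tall, spans the full seat width and rises from the seat top along its +y edge, rear face flush with the rear of the seat.

C is a simple wooden stool: a rectangular seat 317 mm (x) by 265 mm (y), 23 mm thick, top face at z = 399 mm, on four round legs, each 32 mm in diameter. The legs rest on z = 0, each leg's axis is inset half a diameter from the nearest pair of seat edges (so the leg's bounding box is flush with the corner).

The chair is on top of the table. Three stools sit around the table at the −y, +y, −x sides.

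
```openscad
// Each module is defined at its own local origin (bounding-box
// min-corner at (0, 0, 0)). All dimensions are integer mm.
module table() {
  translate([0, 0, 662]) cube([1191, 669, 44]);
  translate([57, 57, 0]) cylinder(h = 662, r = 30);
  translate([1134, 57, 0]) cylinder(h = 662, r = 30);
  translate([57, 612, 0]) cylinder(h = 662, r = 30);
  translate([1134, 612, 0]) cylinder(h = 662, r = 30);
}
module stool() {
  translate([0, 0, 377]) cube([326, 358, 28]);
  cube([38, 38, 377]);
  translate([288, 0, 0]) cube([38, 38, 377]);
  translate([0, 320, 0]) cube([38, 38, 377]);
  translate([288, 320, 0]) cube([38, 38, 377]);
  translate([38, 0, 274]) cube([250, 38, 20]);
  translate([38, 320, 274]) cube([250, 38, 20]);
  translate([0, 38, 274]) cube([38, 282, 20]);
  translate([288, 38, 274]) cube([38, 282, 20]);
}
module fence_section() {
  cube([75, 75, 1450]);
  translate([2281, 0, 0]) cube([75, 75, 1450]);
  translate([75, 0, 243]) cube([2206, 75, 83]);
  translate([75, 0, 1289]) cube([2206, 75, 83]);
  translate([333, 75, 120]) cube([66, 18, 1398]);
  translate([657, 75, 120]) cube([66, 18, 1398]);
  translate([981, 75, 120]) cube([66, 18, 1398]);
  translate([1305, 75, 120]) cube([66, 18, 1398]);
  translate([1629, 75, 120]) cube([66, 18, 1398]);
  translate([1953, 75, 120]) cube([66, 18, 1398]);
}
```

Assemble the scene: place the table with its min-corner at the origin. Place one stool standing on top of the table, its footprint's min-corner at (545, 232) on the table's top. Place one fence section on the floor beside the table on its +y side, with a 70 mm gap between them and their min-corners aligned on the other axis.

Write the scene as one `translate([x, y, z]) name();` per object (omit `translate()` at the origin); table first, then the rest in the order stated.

table();
translate([545, 232, 706]) stool();
translate([0, 739, 0]) fence_section();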